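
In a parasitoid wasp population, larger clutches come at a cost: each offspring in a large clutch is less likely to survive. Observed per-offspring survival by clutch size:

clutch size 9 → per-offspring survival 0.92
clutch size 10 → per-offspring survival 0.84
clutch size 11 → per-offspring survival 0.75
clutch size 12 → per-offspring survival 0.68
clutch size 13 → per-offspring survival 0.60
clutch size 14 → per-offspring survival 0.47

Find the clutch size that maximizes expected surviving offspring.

10

Expected surviving offspring = c × s(c):
  c=9: 9 × 0.92 = 8.280
  c=10: 10 × 0.84 = 8.400
  c=11: 11 × 0.75 = 8.250
  c=12: 12 × 0.68 = 8.160
  c=13: 13 × 0.60 = 7.800
  c=14: 14 × 0.47 = 6.580
Maximum at c = 10 (8.400 surviving offspring).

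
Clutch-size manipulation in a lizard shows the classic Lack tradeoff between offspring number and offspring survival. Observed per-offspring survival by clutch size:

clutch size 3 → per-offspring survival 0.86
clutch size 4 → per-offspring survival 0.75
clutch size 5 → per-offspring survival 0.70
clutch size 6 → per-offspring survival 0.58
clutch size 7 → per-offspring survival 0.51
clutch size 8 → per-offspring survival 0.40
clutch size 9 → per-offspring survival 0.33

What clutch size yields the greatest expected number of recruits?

7

Expected recruits = c × s(c):
  c=3: 3 × 0.86 = 2.580
  c=4: 4 × 0.75 = 3.000
  c=5: 5 × 0.70 = 3.500
  c=6: 6 × 0.58 = 3.480
  c=7: 7 × 0.51 = 3.570
  c=8: 8 × 0.40 = 3.200
  c=9: 9 × 0.33 = 2.970
Maximum at c = 7 (3.570 recruits).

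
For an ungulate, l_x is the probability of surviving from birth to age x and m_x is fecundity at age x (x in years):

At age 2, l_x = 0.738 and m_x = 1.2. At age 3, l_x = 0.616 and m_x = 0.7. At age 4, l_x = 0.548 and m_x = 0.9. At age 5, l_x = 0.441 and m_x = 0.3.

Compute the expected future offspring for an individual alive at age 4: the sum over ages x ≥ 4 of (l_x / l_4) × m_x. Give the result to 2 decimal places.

1.14

l_4 = 0.548. Conditional survival from age 4 to x is l_x / l_4.
  x=4: (0.548/0.548) × 0.9 = 0.9000
  x=5: (0.441/0.548) × 0.3 = 0.2414
Sum = 0.9000 + 0.2414 = 1.1414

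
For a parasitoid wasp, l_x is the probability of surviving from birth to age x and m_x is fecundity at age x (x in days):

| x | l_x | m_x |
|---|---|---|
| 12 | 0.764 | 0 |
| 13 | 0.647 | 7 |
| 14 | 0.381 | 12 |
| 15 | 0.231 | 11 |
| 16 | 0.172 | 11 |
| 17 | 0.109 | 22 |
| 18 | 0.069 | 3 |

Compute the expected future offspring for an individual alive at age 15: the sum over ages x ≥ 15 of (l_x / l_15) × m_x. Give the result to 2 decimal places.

l_15 = 0.231. Conditional survival from age 15 to x is l_x / l_15.
  x=15: (0.231/0.231) × 11 = 11.0000
  x=16: (0.172/0.231) × 11 = 8.1905
  x=17: (0.109/0.231) × 22 = 10.3810
  x=18: (0.069/0.231) × 3 = 0.8961
Sum = 11.0000 + 8.1905 + 10.3810 + 0.8961 = 30.4675

30.47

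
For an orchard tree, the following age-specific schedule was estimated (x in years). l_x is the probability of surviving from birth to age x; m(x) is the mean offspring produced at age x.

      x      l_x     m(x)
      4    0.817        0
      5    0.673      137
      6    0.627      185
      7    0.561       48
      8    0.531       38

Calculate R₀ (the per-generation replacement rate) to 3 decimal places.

255.302

R₀ = Σ l_x m(x):
  age 4: 0.817 × 0 = 0.0000
  age 5: 0.673 × 137 = 92.2010
  age 6: 0.627 × 185 = 115.9950
  age 7: 0.561 × 48 = 26.9280
  age 8: 0.531 × 38 = 20.1780
R₀ = 0.0000 + 92.2010 + 115.9950 + 26.9280 + 20.1780 = 255.3020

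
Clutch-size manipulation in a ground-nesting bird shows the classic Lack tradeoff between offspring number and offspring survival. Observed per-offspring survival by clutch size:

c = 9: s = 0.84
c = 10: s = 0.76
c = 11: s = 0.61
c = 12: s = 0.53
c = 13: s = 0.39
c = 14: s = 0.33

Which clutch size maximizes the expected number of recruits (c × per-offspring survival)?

Expected recruits = c × s(c):
  c=9: 9 × 0.84 = 7.560
  c=10: 10 × 0.76 = 7.600
  c=11: 11 × 0.61 = 6.710
  c=12: 12 × 0.53 = 6.360
  c=13: 13 × 0.39 = 5.070
  c=14: 14 × 0.33 = 4.620
Maximum at c = 10 (7.600 recruits).

10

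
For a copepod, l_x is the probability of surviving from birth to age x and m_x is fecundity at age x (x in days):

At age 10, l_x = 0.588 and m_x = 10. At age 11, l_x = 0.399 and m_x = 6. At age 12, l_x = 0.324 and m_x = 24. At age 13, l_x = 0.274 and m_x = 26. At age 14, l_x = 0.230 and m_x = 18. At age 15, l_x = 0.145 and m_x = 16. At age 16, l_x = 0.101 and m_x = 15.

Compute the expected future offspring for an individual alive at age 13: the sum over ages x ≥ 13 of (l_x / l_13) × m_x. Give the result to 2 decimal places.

55.11

l_13 = 0.274. Conditional survival from age 13 to x is l_x / l_13.
  x=13: (0.274/0.274) × 26 = 26.0000
  x=14: (0.230/0.274) × 18 = 15.1095
  x=15: (0.145/0.274) × 16 = 8.4672
  x=16: (0.101/0.274) × 15 = 5.5292
Sum = 26.0000 + 15.1095 + 8.4672 + 5.5292 = 55.1058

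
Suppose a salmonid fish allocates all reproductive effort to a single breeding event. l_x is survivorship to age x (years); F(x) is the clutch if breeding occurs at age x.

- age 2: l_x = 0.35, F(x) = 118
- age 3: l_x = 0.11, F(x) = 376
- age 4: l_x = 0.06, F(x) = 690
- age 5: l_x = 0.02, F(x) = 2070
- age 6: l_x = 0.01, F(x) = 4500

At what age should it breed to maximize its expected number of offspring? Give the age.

Expected offspring if breeding at age x = l_x × F(x):
  age 2: 0.35 × 118 = 41.300
  age 3: 0.11 × 376 = 41.360
  age 4: 0.06 × 690 = 41.400
  age 5: 0.02 × 2070 = 41.400
  age 6: 0.01 × 4500 = 45.000
Maximum at age 6 (45.000).

6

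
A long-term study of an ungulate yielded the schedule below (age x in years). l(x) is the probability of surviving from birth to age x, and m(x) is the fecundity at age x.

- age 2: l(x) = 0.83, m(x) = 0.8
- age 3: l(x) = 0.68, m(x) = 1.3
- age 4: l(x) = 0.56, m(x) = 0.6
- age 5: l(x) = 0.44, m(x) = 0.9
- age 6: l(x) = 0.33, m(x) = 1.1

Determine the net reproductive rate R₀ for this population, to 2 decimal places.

R₀ = Σ l(x) m(x):
  age 2: 0.83 × 0.8 = 0.6640
  age 3: 0.68 × 1.3 = 0.8840
  age 4: 0.56 × 0.6 = 0.3360
  age 5: 0.44 × 0.9 = 0.3960
  age 6: 0.33 × 1.1 = 0.3630
R₀ = 0.6640 + 0.8840 + 0.3360 + 0.3960 + 0.3630 = 2.6430

2.64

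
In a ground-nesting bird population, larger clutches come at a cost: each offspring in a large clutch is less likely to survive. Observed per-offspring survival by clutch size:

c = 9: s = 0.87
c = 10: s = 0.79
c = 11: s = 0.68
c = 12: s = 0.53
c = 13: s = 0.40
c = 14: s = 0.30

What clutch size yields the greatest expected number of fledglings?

10

Expected fledglings = c × s(c):
  c=9: 9 × 0.87 = 7.830
  c=10: 10 × 0.79 = 7.900
  c=11: 11 × 0.68 = 7.480
  c=12: 12 × 0.53 = 6.360
  c=13: 13 × 0.40 = 5.200
  c=14: 14 × 0.30 = 4.200
Maximum at c = 10 (7.900 fledglings).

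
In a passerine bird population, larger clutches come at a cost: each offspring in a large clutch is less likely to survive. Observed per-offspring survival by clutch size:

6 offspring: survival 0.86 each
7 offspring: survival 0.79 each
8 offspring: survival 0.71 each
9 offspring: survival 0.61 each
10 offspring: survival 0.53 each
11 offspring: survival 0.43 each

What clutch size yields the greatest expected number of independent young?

8

Expected independent young = c × s(c):
  c=6: 6 × 0.86 = 5.160
  c=7: 7 × 0.79 = 5.530
  c=8: 8 × 0.71 = 5.680
  c=9: 9 × 0.61 = 5.490
  c=10: 10 × 0.53 = 5.300
  c=11: 11 × 0.43 = 4.730
Maximum at c = 8 (5.680 independent young).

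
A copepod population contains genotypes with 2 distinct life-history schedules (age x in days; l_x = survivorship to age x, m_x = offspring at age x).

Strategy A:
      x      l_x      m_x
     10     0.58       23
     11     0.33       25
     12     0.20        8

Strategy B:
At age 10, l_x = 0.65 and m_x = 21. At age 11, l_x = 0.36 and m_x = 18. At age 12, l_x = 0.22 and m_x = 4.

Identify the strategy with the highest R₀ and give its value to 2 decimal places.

23.19

Strategy A: R₀ = 0.58×23 + 0.33×25 + 0.20×8 = 23.1900
Strategy B: R₀ = 0.65×21 + 0.36×18 + 0.22×4 = 21.0100
Highest R₀: strategy A with 23.1900.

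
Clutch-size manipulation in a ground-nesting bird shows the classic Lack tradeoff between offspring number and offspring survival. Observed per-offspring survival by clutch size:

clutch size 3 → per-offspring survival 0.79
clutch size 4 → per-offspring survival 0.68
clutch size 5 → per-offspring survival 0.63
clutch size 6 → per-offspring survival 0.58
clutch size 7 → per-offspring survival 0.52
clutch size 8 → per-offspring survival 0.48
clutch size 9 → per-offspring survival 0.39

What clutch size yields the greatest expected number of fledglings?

Expected fledglings = c × s(c):
  c=3: 3 × 0.79 = 2.370
  c=4: 4 × 0.68 = 2.720
  c=5: 5 × 0.63 = 3.150
  c=6: 6 × 0.58 = 3.480
  c=7: 7 × 0.52 = 3.640
  c=8: 8 × 0.48 = 3.840
  c=9: 9 × 0.39 = 3.510
Maximum at c = 8 (3.840 fledglings).

8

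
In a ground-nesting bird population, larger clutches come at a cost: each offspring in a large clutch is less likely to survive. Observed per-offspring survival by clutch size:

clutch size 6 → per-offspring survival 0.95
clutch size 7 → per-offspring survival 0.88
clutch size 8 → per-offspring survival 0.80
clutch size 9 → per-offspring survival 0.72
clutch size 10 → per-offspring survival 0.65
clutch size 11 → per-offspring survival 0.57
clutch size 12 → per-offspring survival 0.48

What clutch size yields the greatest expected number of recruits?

10

Expected recruits = c × s(c):
  c=6: 6 × 0.95 = 5.700
  c=7: 7 × 0.88 = 6.160
  c=8: 8 × 0.80 = 6.400
  c=9: 9 × 0.72 = 6.480
  c=10: 10 × 0.65 = 6.500
  c=11: 11 × 0.57 = 6.270
  c=12: 12 × 0.48 = 5.760
Maximum at c = 10 (6.500 recruits).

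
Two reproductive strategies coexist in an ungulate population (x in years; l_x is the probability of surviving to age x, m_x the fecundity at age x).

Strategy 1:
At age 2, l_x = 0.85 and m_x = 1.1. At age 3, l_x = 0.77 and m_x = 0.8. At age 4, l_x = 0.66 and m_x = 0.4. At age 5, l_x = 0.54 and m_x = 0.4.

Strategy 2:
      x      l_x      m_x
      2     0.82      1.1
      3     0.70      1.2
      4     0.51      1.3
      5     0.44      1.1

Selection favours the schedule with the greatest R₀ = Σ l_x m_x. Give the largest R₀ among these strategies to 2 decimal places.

Strategy 1: R₀ = 0.85×1.1 + 0.77×0.8 + 0.66×0.4 + 0.54×0.4 = 2.0310
Strategy 2: R₀ = 0.82×1.1 + 0.70×1.2 + 0.51×1.3 + 0.44×1.1 = 2.8890
Highest R₀: strategy 2 with 2.8890.

2.89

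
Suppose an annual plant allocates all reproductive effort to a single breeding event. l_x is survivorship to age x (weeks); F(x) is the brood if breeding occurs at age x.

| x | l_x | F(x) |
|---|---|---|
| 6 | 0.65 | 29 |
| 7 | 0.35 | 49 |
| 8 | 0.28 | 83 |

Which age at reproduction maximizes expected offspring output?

Expected offspring if breeding at age x = l_x × F(x):
  age 6: 0.65 × 29 = 18.850
  age 7: 0.35 × 49 = 17.150
  age 8: 0.28 × 83 = 23.240
Maximum at age 8 (23.240).

8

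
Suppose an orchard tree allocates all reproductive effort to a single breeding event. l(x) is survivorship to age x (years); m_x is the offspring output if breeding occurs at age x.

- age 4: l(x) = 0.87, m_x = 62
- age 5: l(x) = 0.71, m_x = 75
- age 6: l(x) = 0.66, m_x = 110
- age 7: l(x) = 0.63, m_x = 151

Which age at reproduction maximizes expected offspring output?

Expected offspring if breeding at age x = l(x) × m_x:
  age 4: 0.87 × 62 = 53.940
  age 5: 0.71 × 75 = 53.250
  age 6: 0.66 × 110 = 72.600
  age 7: 0.63 × 151 = 95.130
Maximum at age 7 (95.130).

7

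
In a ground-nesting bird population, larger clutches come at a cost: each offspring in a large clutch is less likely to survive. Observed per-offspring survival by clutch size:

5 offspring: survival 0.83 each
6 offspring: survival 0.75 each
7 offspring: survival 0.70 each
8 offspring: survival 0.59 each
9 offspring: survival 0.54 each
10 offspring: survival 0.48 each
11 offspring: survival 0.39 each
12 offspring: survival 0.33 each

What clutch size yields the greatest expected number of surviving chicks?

7

Expected surviving chicks = c × s(c):
  c=5: 5 × 0.83 = 4.150
  c=6: 6 × 0.75 = 4.500
  c=7: 7 × 0.70 = 4.900
  c=8: 8 × 0.59 = 4.720
  c=9: 9 × 0.54 = 4.860
  c=10: 10 × 0.48 = 4.800
  c=11: 11 × 0.39 = 4.290
  c=12: 12 × 0.33 = 3.960
Maximum at c = 7 (4.900 surviving chicks).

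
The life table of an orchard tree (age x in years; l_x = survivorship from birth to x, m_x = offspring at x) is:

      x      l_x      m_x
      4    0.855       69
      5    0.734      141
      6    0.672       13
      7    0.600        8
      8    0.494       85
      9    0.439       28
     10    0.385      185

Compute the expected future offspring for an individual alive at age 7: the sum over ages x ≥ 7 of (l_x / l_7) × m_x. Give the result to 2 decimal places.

l_7 = 0.600. Conditional survival from age 7 to x is l_x / l_7.
  x=7: (0.600/0.600) × 8 = 8.0000
  x=8: (0.494/0.600) × 85 = 69.9833
  x=9: (0.439/0.600) × 28 = 20.4867
  x=10: (0.385/0.600) × 185 = 118.7083
Sum = 8.0000 + 69.9833 + 20.4867 + 118.7083 = 217.1783

217.18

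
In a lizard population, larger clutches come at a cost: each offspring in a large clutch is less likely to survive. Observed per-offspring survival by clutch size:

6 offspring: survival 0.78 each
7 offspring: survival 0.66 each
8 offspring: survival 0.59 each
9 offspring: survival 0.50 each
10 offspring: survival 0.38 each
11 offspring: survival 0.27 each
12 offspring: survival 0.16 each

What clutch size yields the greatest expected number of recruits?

8

Expected recruits = c × s(c):
  c=6: 6 × 0.78 = 4.680
  c=7: 7 × 0.66 = 4.620
  c=8: 8 × 0.59 = 4.720
  c=9: 9 × 0.50 = 4.500
  c=10: 10 × 0.38 = 3.800
  c=11: 11 × 0.27 = 2.970
  c=12: 12 × 0.16 = 1.920
Maximum at c = 8 (4.720 recruits).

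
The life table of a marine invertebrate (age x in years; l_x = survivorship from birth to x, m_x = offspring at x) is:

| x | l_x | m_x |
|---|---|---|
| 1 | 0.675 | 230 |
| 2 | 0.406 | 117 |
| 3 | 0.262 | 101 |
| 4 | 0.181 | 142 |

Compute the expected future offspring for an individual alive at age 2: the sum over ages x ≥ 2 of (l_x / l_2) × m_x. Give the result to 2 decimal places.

245.48

l_2 = 0.406. Conditional survival from age 2 to x is l_x / l_2.
  x=2: (0.406/0.406) × 117 = 117.0000
  x=3: (0.262/0.406) × 101 = 65.1773
  x=4: (0.181/0.406) × 142 = 63.3054
Sum = 117.0000 + 65.1773 + 63.3054 = 245.4828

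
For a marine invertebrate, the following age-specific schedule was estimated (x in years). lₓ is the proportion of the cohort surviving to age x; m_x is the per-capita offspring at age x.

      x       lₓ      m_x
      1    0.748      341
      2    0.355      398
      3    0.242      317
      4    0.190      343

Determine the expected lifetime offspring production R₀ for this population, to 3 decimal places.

538.242

R₀ = Σ lₓ m_x:
  age 1: 0.748 × 341 = 255.0680
  age 2: 0.355 × 398 = 141.2900
  age 3: 0.242 × 317 = 76.7140
  age 4: 0.190 × 343 = 65.1700
R₀ = 255.0680 + 141.2900 + 76.7140 + 65.1700 = 538.2420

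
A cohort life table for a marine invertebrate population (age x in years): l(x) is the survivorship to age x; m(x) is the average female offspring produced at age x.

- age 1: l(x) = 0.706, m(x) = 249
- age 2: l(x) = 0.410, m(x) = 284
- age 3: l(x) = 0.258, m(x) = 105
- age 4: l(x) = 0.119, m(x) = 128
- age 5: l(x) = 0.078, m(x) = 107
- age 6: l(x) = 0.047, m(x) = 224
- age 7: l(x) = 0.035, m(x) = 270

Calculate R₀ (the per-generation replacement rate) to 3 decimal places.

R₀ = Σ l(x) m(x):
  age 1: 0.706 × 249 = 175.7940
  age 2: 0.410 × 284 = 116.4400
  age 3: 0.258 × 105 = 27.0900
  age 4: 0.119 × 128 = 15.2320
  age 5: 0.078 × 107 = 8.3460
  age 6: 0.047 × 224 = 10.5280
  age 7: 0.035 × 270 = 9.4500
R₀ = 175.7940 + 116.4400 + 27.0900 + 15.2320 + 8.3460 + 10.5280 + 9.4500 = 362.8800

362.880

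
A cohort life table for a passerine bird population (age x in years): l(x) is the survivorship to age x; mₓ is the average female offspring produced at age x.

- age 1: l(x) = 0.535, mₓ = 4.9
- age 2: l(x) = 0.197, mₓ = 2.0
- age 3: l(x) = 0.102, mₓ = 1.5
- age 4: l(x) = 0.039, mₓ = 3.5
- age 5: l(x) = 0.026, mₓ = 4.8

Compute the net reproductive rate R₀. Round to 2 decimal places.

R₀ = Σ l(x) mₓ:
  age 1: 0.535 × 4.9 = 2.6215
  age 2: 0.197 × 2.0 = 0.3940
  age 3: 0.102 × 1.5 = 0.1530
  age 4: 0.039 × 3.5 = 0.1365
  age 5: 0.026 × 4.8 = 0.1248
R₀ = 2.6215 + 0.3940 + 0.1530 + 0.1365 + 0.1248 = 3.4298

3.43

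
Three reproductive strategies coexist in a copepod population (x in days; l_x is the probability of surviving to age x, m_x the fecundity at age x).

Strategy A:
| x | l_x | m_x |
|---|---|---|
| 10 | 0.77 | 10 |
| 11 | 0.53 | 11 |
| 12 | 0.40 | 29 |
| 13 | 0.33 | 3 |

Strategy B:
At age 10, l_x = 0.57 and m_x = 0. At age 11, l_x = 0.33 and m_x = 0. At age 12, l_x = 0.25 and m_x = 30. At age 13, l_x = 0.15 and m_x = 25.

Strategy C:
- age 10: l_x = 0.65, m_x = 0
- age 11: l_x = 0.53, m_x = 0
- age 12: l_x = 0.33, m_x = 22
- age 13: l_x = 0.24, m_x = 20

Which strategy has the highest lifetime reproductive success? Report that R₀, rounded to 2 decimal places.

26.12

Strategy A: R₀ = 0.77×10 + 0.53×11 + 0.40×29 + 0.33×3 = 26.1200
Strategy B: R₀ = 0.57×0 + 0.33×0 + 0.25×30 + 0.15×25 = 11.2500
Strategy C: R₀ = 0.65×0 + 0.53×0 + 0.33×22 + 0.24×20 = 12.0600
Highest R₀: strategy A with 26.1200.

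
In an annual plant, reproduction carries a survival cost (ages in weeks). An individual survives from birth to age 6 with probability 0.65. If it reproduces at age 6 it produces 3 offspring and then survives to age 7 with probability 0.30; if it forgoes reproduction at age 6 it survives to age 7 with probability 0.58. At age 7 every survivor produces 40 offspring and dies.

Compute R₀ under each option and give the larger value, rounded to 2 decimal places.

15.08

breed at age 6: R₀ = 0.65 × (3 + 0.30 × 40) = 0.65 × 15.0000 = 9.7500
delay to age 7: R₀ = 0.65 × (0.58 × 40) = 0.65 × 23.2000 = 15.0800
Higher: delay to age 7 (15.0800).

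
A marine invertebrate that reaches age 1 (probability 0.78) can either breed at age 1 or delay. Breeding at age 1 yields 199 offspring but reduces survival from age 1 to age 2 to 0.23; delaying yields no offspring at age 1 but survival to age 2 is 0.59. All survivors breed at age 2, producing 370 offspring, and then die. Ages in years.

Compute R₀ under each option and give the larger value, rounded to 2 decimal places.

breed at age 1: R₀ = 0.78 × (199 + 0.23 × 370) = 0.78 × 284.1000 = 221.5980
delay to age 2: R₀ = 0.78 × (0.59 × 370) = 0.78 × 218.3000 = 170.2740
Higher: breed at age 1 (221.5980).

221.60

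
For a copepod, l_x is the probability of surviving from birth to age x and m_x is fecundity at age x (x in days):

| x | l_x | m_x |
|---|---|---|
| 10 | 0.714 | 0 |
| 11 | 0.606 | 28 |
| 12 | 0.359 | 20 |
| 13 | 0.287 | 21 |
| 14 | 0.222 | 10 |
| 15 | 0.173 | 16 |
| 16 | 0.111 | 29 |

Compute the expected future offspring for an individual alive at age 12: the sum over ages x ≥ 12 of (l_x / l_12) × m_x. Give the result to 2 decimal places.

59.65

l_12 = 0.359. Conditional survival from age 12 to x is l_x / l_12.
  x=12: (0.359/0.359) × 20 = 20.0000
  x=13: (0.287/0.359) × 21 = 16.7883
  x=14: (0.222/0.359) × 10 = 6.1838
  x=15: (0.173/0.359) × 16 = 7.7103
  x=16: (0.111/0.359) × 29 = 8.9666
Sum = 20.0000 + 16.7883 + 6.1838 + 7.7103 + 8.9666 = 59.6490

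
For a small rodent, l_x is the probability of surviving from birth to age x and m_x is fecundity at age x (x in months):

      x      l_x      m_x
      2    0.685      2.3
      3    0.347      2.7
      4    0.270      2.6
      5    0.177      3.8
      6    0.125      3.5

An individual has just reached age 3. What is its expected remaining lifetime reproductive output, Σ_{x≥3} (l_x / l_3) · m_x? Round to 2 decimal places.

7.92

l_3 = 0.347. Conditional survival from age 3 to x is l_x / l_3.
  x=3: (0.347/0.347) × 2.7 = 2.7000
  x=4: (0.270/0.347) × 2.6 = 2.0231
  x=5: (0.177/0.347) × 3.8 = 1.9383
  x=6: (0.125/0.347) × 3.5 = 1.2608
Sum = 2.7000 + 2.0231 + 1.9383 + 1.2608 = 7.9222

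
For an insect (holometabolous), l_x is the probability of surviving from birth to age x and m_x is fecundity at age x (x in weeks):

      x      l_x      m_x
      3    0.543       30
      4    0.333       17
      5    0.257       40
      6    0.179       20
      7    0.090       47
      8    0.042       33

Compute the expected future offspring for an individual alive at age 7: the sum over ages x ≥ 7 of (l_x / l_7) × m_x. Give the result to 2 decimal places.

l_7 = 0.090. Conditional survival from age 7 to x is l_x / l_7.
  x=7: (0.090/0.090) × 47 = 47.0000
  x=8: (0.042/0.090) × 33 = 15.4000
Sum = 47.0000 + 15.4000 = 62.4000

62.40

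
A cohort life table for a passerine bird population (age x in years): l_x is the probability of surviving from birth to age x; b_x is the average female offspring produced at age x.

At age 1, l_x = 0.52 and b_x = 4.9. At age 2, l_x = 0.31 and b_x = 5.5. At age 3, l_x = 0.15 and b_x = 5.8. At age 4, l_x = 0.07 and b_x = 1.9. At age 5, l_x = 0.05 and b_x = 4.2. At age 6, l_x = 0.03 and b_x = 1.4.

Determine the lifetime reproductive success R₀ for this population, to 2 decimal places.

5.51

R₀ = Σ l_x b_x:
  age 1: 0.52 × 4.9 = 2.5480
  age 2: 0.31 × 5.5 = 1.7050
  age 3: 0.15 × 5.8 = 0.8700
  age 4: 0.07 × 1.9 = 0.1330
  age 5: 0.05 × 4.2 = 0.2100
  age 6: 0.03 × 1.4 = 0.0420
R₀ = 2.5480 + 1.7050 + 0.8700 + 0.1330 + 0.2100 + 0.0420 = 5.5080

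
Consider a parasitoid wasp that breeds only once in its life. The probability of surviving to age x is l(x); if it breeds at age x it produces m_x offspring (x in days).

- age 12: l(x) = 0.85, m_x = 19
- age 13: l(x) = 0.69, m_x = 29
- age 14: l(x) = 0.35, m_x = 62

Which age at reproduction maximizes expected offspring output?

Expected offspring if breeding at age x = l(x) × m_x:
  age 12: 0.85 × 19 = 16.150
  age 13: 0.69 × 29 = 20.010
  age 14: 0.35 × 62 = 21.700
Maximum at age 14 (21.700).

14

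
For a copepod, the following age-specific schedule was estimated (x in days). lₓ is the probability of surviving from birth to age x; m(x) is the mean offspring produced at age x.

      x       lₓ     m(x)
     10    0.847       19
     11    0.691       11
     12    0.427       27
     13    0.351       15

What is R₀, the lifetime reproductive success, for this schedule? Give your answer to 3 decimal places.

40.488

R₀ = Σ lₓ m(x):
  age 10: 0.847 × 19 = 16.0930
  age 11: 0.691 × 11 = 7.6010
  age 12: 0.427 × 27 = 11.5290
  age 13: 0.351 × 15 = 5.2650
R₀ = 16.0930 + 7.6010 + 11.5290 + 5.2650 = 40.4880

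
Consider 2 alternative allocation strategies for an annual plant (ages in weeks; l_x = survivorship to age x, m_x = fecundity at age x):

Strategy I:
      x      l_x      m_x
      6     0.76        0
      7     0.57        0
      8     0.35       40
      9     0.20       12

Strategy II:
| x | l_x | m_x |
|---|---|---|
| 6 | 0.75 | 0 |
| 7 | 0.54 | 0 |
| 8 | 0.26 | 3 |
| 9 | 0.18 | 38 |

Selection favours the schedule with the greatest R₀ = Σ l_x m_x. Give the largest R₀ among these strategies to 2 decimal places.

16.40

Strategy I: R₀ = 0.76×0 + 0.57×0 + 0.35×40 + 0.20×12 = 16.4000
Strategy II: R₀ = 0.75×0 + 0.54×0 + 0.26×3 + 0.18×38 = 7.6200
Highest R₀: strategy I with 16.4000.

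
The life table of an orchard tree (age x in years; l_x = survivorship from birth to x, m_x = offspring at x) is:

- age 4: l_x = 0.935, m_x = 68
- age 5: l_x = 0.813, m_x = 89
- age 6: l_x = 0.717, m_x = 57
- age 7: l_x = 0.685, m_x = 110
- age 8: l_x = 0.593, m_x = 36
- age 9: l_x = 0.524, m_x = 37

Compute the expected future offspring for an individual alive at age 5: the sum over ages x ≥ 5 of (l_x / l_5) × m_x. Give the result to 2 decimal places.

282.06

l_5 = 0.813. Conditional survival from age 5 to x is l_x / l_5.
  x=5: (0.813/0.813) × 89 = 89.0000
  x=6: (0.717/0.813) × 57 = 50.2694
  x=7: (0.685/0.813) × 110 = 92.6814
  x=8: (0.593/0.813) × 36 = 26.2583
  x=9: (0.524/0.813) × 37 = 23.8475
Sum = 89.0000 + 50.2694 + 92.6814 + 26.2583 + 23.8475 = 282.0566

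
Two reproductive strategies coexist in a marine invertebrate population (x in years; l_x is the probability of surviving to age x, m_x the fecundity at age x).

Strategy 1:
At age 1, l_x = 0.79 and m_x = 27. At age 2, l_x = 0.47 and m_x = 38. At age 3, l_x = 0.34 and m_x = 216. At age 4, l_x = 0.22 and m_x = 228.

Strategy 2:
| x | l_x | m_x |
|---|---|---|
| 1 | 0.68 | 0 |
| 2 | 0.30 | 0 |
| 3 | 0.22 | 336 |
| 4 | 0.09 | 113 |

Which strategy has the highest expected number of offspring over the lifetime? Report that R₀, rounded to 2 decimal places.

162.79

Strategy 1: R₀ = 0.79×27 + 0.47×38 + 0.34×216 + 0.22×228 = 162.7900
Strategy 2: R₀ = 0.68×0 + 0.30×0 + 0.22×336 + 0.09×113 = 84.0900
Highest R₀: strategy 1 with 162.7900.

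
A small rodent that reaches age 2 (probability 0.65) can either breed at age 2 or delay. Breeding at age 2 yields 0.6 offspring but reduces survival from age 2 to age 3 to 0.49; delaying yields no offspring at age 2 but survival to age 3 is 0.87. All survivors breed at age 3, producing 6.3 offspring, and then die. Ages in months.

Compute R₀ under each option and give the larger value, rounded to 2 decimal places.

breed at age 2: R₀ = 0.65 × (0.6 + 0.49 × 6.3) = 0.65 × 3.6870 = 2.3965
delay to age 3: R₀ = 0.65 × (0.87 × 6.3) = 0.65 × 5.4810 = 3.5627
Higher: delay to age 3 (3.5627).

3.56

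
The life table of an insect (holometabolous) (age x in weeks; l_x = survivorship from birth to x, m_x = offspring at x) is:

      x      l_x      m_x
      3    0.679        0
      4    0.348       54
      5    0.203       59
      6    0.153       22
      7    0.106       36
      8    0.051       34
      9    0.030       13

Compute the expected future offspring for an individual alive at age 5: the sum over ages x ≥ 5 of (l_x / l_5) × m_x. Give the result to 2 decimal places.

l_5 = 0.203. Conditional survival from age 5 to x is l_x / l_5.
  x=5: (0.203/0.203) × 59 = 59.0000
  x=6: (0.153/0.203) × 22 = 16.5813
  x=7: (0.106/0.203) × 36 = 18.7980
  x=8: (0.051/0.203) × 34 = 8.5419
  x=9: (0.030/0.203) × 13 = 1.9212
Sum = 59.0000 + 16.5813 + 18.7980 + 8.5419 + 1.9212 = 104.8424

104.84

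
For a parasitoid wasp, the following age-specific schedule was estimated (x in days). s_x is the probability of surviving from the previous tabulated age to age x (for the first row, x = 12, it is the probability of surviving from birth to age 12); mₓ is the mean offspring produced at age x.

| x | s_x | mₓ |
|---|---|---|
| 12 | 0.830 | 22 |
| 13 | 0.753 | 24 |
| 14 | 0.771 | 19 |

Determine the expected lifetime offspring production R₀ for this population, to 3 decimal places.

42.415

Survivorship from birth: l_x = s_12·s_13·…·s_x.
  l_12 = 0.83000
  l_13 = 0.62499
  l_14 = 0.48187
R₀ = Σ l_x mₓ:
  age 12: 0.83000 × 22 = 18.2600
  age 13: 0.62499 × 24 = 14.9998
  age 14: 0.48187 × 19 = 9.1555
R₀ = 18.2600 + 14.9998 + 9.1555 = 42.4153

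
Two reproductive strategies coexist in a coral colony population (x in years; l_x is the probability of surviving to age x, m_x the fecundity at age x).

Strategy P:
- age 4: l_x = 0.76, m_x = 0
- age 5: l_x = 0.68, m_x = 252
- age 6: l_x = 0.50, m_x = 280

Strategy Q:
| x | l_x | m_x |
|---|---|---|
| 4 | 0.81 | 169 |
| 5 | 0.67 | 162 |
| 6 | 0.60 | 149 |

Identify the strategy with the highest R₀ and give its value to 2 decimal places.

Strategy P: R₀ = 0.76×0 + 0.68×252 + 0.50×280 = 311.3600
Strategy Q: R₀ = 0.81×169 + 0.67×162 + 0.60×149 = 334.8300
Highest R₀: strategy Q with 334.8300.

334.83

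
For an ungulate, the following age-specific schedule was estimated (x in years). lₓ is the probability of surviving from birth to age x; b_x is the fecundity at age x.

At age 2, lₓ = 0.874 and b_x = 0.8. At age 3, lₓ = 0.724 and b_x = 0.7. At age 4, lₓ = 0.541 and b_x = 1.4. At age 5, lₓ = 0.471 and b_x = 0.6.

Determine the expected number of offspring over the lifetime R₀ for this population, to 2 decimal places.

2.25

R₀ = Σ lₓ b_x:
  age 2: 0.874 × 0.8 = 0.6992
  age 3: 0.724 × 0.7 = 0.5068
  age 4: 0.541 × 1.4 = 0.7574
  age 5: 0.471 × 0.6 = 0.2826
R₀ = 0.6992 + 0.5068 + 0.7574 + 0.2826 = 2.2460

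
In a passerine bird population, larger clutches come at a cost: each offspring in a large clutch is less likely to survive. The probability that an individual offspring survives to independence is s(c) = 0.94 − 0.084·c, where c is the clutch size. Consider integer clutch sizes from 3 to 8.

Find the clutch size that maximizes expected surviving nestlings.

Expected surviving nestlings = c × s(c):
  c=3: 3 × 0.688 = 2.064
  c=4: 4 × 0.604 = 2.416
  c=5: 5 × 0.520 = 2.600
  c=6: 6 × 0.436 = 2.616
  c=7: 7 × 0.352 = 2.464
  c=8: 8 × 0.268 = 2.144
Maximum at c = 6 (2.616 surviving nestlings).

6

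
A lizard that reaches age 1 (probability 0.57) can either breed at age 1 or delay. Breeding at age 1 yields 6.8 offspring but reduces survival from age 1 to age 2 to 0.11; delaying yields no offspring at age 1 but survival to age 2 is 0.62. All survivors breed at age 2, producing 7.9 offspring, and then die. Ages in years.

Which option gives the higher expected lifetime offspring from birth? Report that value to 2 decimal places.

breed at age 1: R₀ = 0.57 × (6.8 + 0.11 × 7.9) = 0.57 × 7.6690 = 4.3713
delay to age 2: R₀ = 0.57 × (0.62 × 7.9) = 0.57 × 4.8980 = 2.7919
Higher: breed at age 1 (4.3713).

4.37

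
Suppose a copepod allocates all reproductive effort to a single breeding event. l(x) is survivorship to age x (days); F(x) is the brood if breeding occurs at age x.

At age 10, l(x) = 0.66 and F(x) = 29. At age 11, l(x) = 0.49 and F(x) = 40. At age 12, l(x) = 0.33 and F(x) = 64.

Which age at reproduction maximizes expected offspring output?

12

Expected offspring if breeding at age x = l(x) × F(x):
  age 10: 0.66 × 29 = 19.140
  age 11: 0.49 × 40 = 19.600
  age 12: 0.33 × 64 = 21.120
Maximum at age 12 (21.120).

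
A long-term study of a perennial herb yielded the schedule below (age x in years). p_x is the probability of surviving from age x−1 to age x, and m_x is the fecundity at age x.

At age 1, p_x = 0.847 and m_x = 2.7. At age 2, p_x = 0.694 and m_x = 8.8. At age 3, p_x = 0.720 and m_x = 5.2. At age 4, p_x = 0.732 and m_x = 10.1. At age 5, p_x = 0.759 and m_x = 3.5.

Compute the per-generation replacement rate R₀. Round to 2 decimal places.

Survivorship from birth: l_x = p_1·p_2·…·p_x.
  l_1 = 0.84700
  l_2 = 0.58782
  l_3 = 0.42323
  l_4 = 0.30980
  l_5 = 0.23514
R₀ = Σ l_x m_x:
  age 1: 0.84700 × 2.7 = 2.2869
  age 2: 0.58782 × 8.8 = 5.1728
  age 3: 0.42323 × 5.2 = 2.2008
  age 4: 0.30980 × 10.1 = 3.1290
  age 5: 0.23514 × 3.5 = 0.8230
R₀ = 2.2869 + 5.1728 + 2.2008 + 3.1290 + 0.8230 = 13.6125

13.61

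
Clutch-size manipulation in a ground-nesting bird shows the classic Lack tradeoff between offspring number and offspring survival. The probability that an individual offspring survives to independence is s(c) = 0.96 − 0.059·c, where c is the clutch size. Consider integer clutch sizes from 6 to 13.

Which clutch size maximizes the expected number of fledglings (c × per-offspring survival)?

8

Expected fledglings = c × s(c):
  c=6: 6 × 0.606 = 3.636
  c=7: 7 × 0.547 = 3.829
  c=8: 8 × 0.488 = 3.904
  c=9: 9 × 0.429 = 3.861
  c=10: 10 × 0.370 = 3.700
  c=11: 11 × 0.311 = 3.421
  c=12: 12 × 0.252 = 3.024
  c=13: 13 × 0.193 = 2.509
Maximum at c = 8 (3.904 fledglings).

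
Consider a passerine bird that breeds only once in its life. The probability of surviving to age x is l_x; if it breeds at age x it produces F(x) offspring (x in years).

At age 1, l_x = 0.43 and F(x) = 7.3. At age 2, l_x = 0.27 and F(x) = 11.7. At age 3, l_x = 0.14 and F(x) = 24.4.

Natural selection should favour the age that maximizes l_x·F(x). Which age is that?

Expected offspring if breeding at age x = l_x × F(x):
  age 1: 0.43 × 7.3 = 3.139
  age 2: 0.27 × 11.7 = 3.159
  age 3: 0.14 × 24.4 = 3.416
Maximum at age 3 (3.416).

3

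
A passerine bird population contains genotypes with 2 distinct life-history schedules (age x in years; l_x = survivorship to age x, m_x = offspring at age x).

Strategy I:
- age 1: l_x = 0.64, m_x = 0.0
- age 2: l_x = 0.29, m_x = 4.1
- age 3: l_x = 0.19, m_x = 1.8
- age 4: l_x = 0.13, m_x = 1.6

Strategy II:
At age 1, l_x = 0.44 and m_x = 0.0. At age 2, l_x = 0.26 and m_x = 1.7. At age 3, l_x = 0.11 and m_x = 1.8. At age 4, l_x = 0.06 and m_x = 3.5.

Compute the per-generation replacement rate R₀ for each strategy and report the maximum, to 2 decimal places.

1.74

Strategy I: R₀ = 0.64×0.0 + 0.29×4.1 + 0.19×1.8 + 0.13×1.6 = 1.7390
Strategy II: R₀ = 0.44×0.0 + 0.26×1.7 + 0.11×1.8 + 0.06×3.5 = 0.8500
Highest R₀: strategy I with 1.7390.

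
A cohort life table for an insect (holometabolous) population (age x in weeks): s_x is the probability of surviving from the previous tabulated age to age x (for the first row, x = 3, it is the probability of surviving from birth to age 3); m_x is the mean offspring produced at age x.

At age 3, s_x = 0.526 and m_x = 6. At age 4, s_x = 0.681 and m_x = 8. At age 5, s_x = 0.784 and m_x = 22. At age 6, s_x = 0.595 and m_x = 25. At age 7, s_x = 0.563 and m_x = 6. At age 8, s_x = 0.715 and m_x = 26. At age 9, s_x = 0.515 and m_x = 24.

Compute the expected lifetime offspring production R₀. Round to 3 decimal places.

19.522

Survivorship from birth: l_x = s_3·s_4·…·s_x.
  l_3 = 0.52600
  l_4 = 0.35821
  l_5 = 0.28083
  l_6 = 0.16710
  l_7 = 0.09408
  l_8 = 0.06726
  l_9 = 0.03464
R₀ = Σ l_x m_x:
  age 3: 0.52600 × 6 = 3.1560
  age 4: 0.35821 × 8 = 2.8657
  age 5: 0.28083 × 22 = 6.1783
  age 6: 0.16710 × 25 = 4.1775
  age 7: 0.09408 × 6 = 0.5645
  age 8: 0.06726 × 26 = 1.7488
  age 9: 0.03464 × 24 = 0.8314
R₀ = 3.1560 + 2.8657 + 6.1783 + 4.1775 + 0.5645 + 1.7488 + 0.8314 = 19.5220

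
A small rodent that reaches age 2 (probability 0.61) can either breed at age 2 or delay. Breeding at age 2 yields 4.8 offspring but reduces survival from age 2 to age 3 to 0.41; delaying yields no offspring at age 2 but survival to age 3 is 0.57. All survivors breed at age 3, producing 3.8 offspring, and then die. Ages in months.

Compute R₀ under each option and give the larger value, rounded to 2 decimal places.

3.88

breed at age 2: R₀ = 0.61 × (4.8 + 0.41 × 3.8) = 0.61 × 6.3580 = 3.8784
delay to age 3: R₀ = 0.61 × (0.57 × 3.8) = 0.61 × 2.1660 = 1.3213
Higher: breed at age 2 (3.8784).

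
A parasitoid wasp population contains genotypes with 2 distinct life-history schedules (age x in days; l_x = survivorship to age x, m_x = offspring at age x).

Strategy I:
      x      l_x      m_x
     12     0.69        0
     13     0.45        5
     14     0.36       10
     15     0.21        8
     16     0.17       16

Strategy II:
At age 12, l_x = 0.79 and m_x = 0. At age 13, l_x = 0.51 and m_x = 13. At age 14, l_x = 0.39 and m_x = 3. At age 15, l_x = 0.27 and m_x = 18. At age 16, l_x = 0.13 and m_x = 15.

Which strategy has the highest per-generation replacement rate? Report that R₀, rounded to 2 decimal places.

Strategy I: R₀ = 0.69×0 + 0.45×5 + 0.36×10 + 0.21×8 + 0.17×16 = 10.2500
Strategy II: R₀ = 0.79×0 + 0.51×13 + 0.39×3 + 0.27×18 + 0.13×15 = 14.6100
Highest R₀: strategy II with 14.6100.

14.61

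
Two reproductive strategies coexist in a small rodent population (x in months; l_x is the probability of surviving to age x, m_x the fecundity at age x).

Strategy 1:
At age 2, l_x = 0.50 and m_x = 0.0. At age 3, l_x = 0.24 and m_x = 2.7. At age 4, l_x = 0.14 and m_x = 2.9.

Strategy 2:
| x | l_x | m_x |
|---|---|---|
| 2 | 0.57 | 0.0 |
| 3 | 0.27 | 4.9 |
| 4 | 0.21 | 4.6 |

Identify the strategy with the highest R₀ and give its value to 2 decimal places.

Strategy 1: R₀ = 0.50×0.0 + 0.24×2.7 + 0.14×2.9 = 1.0540
Strategy 2: R₀ = 0.57×0.0 + 0.27×4.9 + 0.21×4.6 = 2.2890
Highest R₀: strategy 2 with 2.2890.

2.29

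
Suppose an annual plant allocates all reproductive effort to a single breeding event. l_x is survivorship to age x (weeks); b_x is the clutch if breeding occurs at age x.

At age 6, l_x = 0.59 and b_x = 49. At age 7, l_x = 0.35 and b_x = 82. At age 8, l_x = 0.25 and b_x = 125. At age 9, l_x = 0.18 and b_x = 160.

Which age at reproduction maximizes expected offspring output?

Expected offspring if breeding at age x = l_x × b_x:
  age 6: 0.59 × 49 = 28.910
  age 7: 0.35 × 82 = 28.700
  age 8: 0.25 × 125 = 31.250
  age 9: 0.18 × 160 = 28.800
Maximum at age 8 (31.250).

8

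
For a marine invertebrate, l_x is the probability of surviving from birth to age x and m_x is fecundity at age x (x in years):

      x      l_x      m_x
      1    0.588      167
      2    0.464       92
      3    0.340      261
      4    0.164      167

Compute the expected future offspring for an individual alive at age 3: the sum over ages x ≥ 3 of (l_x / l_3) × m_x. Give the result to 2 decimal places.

341.55

l_3 = 0.340. Conditional survival from age 3 to x is l_x / l_3.
  x=3: (0.340/0.340) × 261 = 261.0000
  x=4: (0.164/0.340) × 167 = 80.5529
Sum = 261.0000 + 80.5529 = 341.5529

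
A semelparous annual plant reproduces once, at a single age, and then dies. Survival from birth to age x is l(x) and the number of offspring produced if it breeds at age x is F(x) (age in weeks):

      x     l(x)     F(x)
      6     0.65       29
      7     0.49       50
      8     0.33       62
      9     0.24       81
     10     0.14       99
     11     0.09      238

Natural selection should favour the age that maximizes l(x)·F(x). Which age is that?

7

Expected offspring if breeding at age x = l(x) × F(x):
  age 6: 0.65 × 29 = 18.850
  age 7: 0.49 × 50 = 24.500
  age 8: 0.33 × 62 = 20.460
  age 9: 0.24 × 81 = 19.440
  age 10: 0.14 × 99 = 13.860
  age 11: 0.09 × 238 = 21.420
Maximum at age 7 (24.500).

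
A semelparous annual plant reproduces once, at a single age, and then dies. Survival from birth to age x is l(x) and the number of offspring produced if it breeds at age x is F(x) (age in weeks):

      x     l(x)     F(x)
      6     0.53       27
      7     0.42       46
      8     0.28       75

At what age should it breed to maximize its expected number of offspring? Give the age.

8

Expected offspring if breeding at age x = l(x) × F(x):
  age 6: 0.53 × 27 = 14.310
  age 7: 0.42 × 46 = 19.320
  age 8: 0.28 × 75 = 21.000
Maximum at age 8 (21.000).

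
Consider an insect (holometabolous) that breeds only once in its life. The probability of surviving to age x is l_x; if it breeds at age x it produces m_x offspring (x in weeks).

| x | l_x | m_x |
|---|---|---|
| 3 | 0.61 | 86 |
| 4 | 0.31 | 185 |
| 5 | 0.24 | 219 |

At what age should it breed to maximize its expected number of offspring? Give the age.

Expected offspring if breeding at age x = l_x × m_x:
  age 3: 0.61 × 86 = 52.460
  age 4: 0.31 × 185 = 57.350
  age 5: 0.24 × 219 = 52.560
Maximum at age 4 (57.350).

4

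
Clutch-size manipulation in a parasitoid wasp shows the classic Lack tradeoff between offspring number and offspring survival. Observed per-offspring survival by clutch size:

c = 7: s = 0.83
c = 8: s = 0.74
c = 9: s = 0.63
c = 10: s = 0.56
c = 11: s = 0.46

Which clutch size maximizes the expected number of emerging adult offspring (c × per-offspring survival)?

Expected emerging adult offspring = c × s(c):
  c=7: 7 × 0.83 = 5.810
  c=8: 8 × 0.74 = 5.920
  c=9: 9 × 0.63 = 5.670
  c=10: 10 × 0.56 = 5.600
  c=11: 11 × 0.46 = 5.060
Maximum at c = 8 (5.920 emerging adult offspring).

8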